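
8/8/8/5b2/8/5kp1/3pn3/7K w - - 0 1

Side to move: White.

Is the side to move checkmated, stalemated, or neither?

White to move; white king on h1.
In check: no.
King squares — g1: attacked by Ne2; g2: attacked by Kf3; h2: attacked by Pg3.
Legal moves for White: none.
Not in check and no legal moves → stalemate.

stalemate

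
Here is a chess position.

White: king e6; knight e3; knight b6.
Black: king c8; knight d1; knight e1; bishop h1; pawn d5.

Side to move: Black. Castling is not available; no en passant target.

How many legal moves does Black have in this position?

4

Black to move; king on c8.
In check: yes, from the white knight on b6.
Legal moves: Kd8, Kb8, Kc7, Kb7.
Count: 4.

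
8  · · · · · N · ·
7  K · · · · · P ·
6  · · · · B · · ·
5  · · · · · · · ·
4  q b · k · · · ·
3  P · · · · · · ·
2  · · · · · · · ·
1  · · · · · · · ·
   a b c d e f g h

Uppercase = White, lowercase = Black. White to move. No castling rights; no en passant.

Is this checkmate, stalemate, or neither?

White to move; white king on a7.
In check: yes, from the black queen on a4.
King squares — a6: attacked by Qa4; b6: available; b7: available; a8: attacked by Qa4; b8: available.
Legal moves for White: Kb8, Kb7, Kb6.
White is in check but has 3 legal moves → neither.

neither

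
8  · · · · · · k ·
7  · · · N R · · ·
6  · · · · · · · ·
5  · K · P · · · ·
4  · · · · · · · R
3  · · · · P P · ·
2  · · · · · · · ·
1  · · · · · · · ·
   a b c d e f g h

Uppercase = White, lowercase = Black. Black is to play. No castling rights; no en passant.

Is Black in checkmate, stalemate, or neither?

Black to move; black king on g8.
In check: no.
King squares — f7: attacked by Re7; g7: attacked by Re7; h7: attacked by Rh4; f8: attacked by Nd7; h8: attacked by Rh4.
Legal moves for Black: none.
Not in check and no legal moves → stalemate.

stalemate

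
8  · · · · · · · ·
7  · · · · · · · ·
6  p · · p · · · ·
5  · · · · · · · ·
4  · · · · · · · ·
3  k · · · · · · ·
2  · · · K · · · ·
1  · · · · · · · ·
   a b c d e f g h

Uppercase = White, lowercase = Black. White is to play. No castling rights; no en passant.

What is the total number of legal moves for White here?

8

White to move; king on d2.
In check: no.
Legal moves: Ke3, Kd3, Kc3, Ke2, Kc2, Ke1, Kd1, Kc1.
Count: 8.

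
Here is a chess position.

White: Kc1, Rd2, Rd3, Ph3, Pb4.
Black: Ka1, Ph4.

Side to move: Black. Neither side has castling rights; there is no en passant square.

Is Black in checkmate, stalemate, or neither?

Black to move; black king on a1.
In check: no.
King squares — b1: attacked by Kc1; a2: attacked by Rd2; b2: attacked by Kc1.
Legal moves for Black: none.
Not in check and no legal moves → stalemate.

stalemate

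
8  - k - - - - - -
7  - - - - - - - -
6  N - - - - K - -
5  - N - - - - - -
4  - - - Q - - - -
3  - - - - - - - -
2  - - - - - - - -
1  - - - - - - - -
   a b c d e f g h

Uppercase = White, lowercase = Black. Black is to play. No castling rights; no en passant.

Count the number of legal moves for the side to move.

Black to move; king on b8.
In check: yes, from the white knight on a6.
Legal moves: Kc8, Ka8, Kb7.
Count: 3.

3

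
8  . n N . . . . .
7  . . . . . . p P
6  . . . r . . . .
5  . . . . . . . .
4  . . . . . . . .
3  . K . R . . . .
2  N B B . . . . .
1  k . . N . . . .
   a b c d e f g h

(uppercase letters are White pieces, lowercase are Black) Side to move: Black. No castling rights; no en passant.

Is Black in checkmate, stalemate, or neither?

checkmate

Black to move; black king on a1.
In check: yes, from the white bishop on b2.
King squares — b1: attacked by Bc2; a2: attacked by Kb3; b2: attacked by Nd1.
Legal moves for Black: none.
In check with no legal moves → checkmate.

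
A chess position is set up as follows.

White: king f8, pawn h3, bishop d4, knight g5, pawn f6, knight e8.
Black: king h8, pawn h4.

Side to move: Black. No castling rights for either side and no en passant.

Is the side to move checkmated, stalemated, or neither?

Black to move; black king on h8.
In check: no.
King squares — g7: attacked by Pf6; h7: attacked by Ng5; g8: attacked by Kf8.
Legal moves for Black: none.
Not in check and no legal moves → stalemate.

stalemate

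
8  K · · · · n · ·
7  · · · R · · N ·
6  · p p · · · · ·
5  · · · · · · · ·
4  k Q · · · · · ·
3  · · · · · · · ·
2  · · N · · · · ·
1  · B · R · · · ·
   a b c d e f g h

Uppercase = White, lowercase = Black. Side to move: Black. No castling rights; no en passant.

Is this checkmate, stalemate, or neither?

checkmate

Black to move; black king on a4.
In check: yes, from the white queen on b4.
King squares — a3: attacked by Nc2; b3: attacked by Qb4; b4: attacked by Nc2; a5: attacked by Qb4; b5: attacked by Qb4.
Legal moves for Black: none.
In check with no legal moves → checkmate.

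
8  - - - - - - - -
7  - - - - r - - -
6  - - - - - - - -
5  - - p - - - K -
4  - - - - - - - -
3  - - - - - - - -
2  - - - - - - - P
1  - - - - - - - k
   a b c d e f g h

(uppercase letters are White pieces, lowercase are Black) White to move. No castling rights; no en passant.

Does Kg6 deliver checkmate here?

no

After Kg6: black king on h1; in check: no.
Black is not in check, so this cannot be checkmate.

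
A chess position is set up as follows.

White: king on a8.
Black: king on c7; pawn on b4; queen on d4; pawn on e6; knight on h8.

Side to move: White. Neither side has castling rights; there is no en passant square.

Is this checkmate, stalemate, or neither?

White to move; white king on a8.
In check: no.
King squares — a7: attacked by Qd4; b7: attacked by Kc7; b8: attacked by Kc7.
Legal moves for White: none.
Not in check and no legal moves → stalemate.

stalemate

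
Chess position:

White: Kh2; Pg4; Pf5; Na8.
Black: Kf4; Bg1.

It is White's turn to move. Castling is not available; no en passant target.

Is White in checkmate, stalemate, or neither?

neither

White to move; white king on h2.
In check: yes, from the black bishop on g1.
Legal moves for White: Kh3, Kg2, Kh1, Kxg1.
White is in check but has 4 legal moves → neither.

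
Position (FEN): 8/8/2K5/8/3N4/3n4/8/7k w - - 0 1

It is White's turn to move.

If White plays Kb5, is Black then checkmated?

no

After Kb5: black king on h1; in check: no.
Black is not in check, so this cannot be checkmate.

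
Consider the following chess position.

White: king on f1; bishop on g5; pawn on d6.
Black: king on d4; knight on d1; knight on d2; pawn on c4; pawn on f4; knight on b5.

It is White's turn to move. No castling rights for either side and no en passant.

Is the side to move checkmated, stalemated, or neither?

White to move; white king on f1.
In check: yes, from the black knight on d2.
King squares — e1: available; g1: available; e2: available; f2: attacked by Nd1; g2: available.
Legal moves for White: Kg2, Ke2, Kg1, Ke1.
White is in check but has 4 legal moves → neither.

neither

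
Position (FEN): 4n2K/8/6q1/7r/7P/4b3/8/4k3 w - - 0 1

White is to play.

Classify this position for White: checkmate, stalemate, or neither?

White to move; white king on h8.
In check: yes, from the black rook on h5.
King squares — g7: attacked by Qg6; h7: attacked by Rh5; g8: attacked by Qg6.
Legal moves for White: none.
In check with no legal moves → checkmate.

checkmate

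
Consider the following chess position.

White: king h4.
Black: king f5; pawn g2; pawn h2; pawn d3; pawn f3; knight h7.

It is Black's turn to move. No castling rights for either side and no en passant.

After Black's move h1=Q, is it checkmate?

After h1=Q: white king on h4; in check: yes, from the black queen on h1.
White has 1 legal reply: Kg3.
In check but a legal move exists → not checkmate.

no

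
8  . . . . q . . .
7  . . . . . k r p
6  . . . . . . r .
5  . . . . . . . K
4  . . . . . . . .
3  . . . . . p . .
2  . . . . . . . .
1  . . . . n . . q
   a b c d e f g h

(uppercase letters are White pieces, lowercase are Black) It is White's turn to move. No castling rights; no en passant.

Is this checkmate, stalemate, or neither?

checkmate

White to move; white king on h5.
In check: yes, from the black queen on h1.
King squares — g4: attacked by Rg6; h4: attacked by Qh1; g5: attacked by Rg6; g6: attacked by Kf7; h6: attacked by Qh1.
Legal moves for White: none.
In check with no legal moves → checkmate.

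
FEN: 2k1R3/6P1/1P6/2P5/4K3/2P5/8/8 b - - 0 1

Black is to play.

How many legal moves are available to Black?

2

Black to move; king on c8.
In check: yes, from the white rook on e8.
Legal moves: Kd7, Kb7.
Count: 2.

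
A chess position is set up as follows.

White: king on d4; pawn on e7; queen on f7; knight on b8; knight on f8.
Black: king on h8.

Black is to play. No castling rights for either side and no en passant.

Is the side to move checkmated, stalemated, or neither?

stalemate

Black to move; black king on h8.
In check: no.
King squares — g7: attacked by Qf7; h7: attacked by Qf7; g8: attacked by Qf7.
Legal moves for Black: none.
Not in check and no legal moves → stalemate.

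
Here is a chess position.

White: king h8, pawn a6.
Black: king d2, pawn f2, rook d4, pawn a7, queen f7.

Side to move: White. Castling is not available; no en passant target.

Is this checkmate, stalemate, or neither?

stalemate

White to move; white king on h8.
In check: no.
King squares — g7: attacked by Qf7; h7: attacked by Qf7; g8: attacked by Qf7.
Legal moves for White: none.
Not in check and no legal moves → stalemate.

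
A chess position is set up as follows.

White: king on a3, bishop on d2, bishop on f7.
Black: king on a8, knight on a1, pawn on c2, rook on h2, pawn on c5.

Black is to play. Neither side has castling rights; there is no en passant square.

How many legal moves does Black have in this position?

20

Black to move; king on a8.
In check: no.
Legal moves: Kb8, Kb7, Ka7, Rh8, Rh7, Rh6, Rh5, Rh4, Rh3+, Rg2, Rf2, Re2, Rxd2, Rh1, Nb3, c4, c1=Q+, c1=R, c1=B+, c1=N.
Count: 20.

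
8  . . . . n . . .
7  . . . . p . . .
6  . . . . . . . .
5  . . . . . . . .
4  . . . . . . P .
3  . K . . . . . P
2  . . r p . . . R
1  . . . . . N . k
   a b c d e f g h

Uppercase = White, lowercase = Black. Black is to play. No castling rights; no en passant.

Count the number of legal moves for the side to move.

1

Black to move; king on h1.
In check: yes, from the white rook on h2.
Legal moves: Kg1.
Count: 1.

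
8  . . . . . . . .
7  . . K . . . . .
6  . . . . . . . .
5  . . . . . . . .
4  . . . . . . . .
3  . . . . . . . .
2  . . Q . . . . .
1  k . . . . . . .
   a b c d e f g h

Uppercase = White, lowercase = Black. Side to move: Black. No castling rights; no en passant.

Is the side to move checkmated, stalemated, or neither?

stalemate

Black to move; black king on a1.
In check: no.
King squares — b1: attacked by Qc2; a2: attacked by Qc2; b2: attacked by Qc2.
Legal moves for Black: none.
Not in check and no legal moves → stalemate.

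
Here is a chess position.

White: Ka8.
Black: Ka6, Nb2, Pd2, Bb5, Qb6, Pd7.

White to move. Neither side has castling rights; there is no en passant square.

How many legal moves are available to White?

0

White to move; king on a8.
In check: no.
Legal moves: none.
Count: 0.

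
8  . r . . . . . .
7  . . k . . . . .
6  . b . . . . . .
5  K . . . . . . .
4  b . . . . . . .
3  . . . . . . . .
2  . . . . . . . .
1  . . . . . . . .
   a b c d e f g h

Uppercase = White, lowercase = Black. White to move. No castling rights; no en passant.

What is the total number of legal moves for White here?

White to move; king on a5.
In check: yes, from the black bishop on b6.
Legal moves: Ka6, Kb4, Kxa4.
Count: 3.

3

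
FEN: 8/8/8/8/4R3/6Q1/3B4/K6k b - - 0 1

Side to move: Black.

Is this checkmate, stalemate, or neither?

Black to move; black king on h1.
In check: no.
King squares — g1: attacked by Qg3; g2: attacked by Qg3; h2: attacked by Qg3.
Legal moves for Black: none.
Not in check and no legal moves → stalemate.

stalemate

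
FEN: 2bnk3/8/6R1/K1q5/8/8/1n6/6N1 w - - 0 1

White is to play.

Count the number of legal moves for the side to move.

0

White to move; king on a5.
In check: yes, from the black queen on c5.
Legal moves: none.
Count: 0.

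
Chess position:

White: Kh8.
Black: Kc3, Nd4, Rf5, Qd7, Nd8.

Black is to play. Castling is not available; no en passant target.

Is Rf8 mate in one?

yes

After Rf8: white king on h8; in check: yes, from the black rook on f8.
King squares — g7: attacked by Qd7; h7: attacked by Qd7; g8: attacked by Rf8.
White has no legal moves → checkmate.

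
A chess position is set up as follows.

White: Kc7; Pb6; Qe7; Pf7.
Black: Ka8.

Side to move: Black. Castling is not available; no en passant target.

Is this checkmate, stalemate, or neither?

stalemate

Black to move; black king on a8.
In check: no.
King squares — a7: attacked by Pb6; b7: attacked by Kc7; b8: attacked by Kc7.
Legal moves for Black: none.
Not in check and no legal moves → stalemate.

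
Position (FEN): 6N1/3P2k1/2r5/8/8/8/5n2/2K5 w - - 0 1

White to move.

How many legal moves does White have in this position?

3

White to move; king on c1.
In check: yes, from the black rook on c6.
Legal moves: Kd2, Kb2, Kb1.
Count: 3.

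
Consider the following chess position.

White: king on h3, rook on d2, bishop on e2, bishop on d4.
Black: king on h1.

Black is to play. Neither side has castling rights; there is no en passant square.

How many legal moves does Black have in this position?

0

Black to move; king on h1.
In check: no.
Legal moves: none.
Count: 0.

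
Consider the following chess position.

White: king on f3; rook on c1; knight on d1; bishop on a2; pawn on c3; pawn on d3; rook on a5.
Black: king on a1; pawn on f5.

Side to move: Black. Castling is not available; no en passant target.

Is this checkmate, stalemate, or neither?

Black to move; black king on a1.
In check: yes, from the white rook on c1.
King squares — b1: attacked by Rc1; a2: attacked by Ra5; b2: attacked by Nd1.
Legal moves for Black: none.
In check with no legal moves → checkmate.

checkmate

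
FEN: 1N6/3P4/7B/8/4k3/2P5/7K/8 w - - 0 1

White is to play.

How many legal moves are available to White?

White to move; king on h2.
In check: no.
Legal moves: Nc6, Na6, Bf8, Bg7, Bg5, Bf4, Be3, Bd2, Bc1, Kh3, Kg3, Kg2, Kh1, Kg1, d8=Q, d8=R, d8=B, d8=N, c4.
Count: 19.

19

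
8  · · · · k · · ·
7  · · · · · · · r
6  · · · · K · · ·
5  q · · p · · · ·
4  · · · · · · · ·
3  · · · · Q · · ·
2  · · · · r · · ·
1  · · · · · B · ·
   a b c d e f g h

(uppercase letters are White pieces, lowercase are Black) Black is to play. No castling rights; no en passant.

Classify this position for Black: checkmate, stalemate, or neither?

Black to move; black king on e8.
In check: no.
Legal moves for Black include: Kf8, Kd8, Rh8, Rg7, Rf7, Re7+, Rd7, Rc7, Rb7, Ra7, Rh6+, Rh5, Rh4, Rh3, Rhh2, Rh1, Qd8, Qa8, ... (list truncated; more exist).
Black has legal moves and is not in check → neither.

neither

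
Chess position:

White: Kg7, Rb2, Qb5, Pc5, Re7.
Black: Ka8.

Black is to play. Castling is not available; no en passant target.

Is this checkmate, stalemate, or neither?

Black to move; black king on a8.
In check: no.
King squares — a7: attacked by Re7; b7: attacked by Qb5; b8: attacked by Qb5.
Legal moves for Black: none.
Not in check and no legal moves → stalemate.

stalemate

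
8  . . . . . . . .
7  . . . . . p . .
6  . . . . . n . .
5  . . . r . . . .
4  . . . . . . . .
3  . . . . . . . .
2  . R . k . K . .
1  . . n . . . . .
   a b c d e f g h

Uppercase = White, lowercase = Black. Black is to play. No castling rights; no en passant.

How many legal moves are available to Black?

3

Black to move; king on d2.
In check: yes, from the white rook on b2.
Legal moves: Kd3, Kc3, Kd1.
Count: 3.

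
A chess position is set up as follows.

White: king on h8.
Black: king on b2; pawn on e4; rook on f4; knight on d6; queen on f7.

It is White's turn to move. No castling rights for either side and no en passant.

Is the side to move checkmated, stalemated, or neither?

White to move; white king on h8.
In check: no.
King squares — g7: attacked by Qf7; h7: attacked by Qf7; g8: attacked by Qf7.
Legal moves for White: none.
Not in check and no legal moves → stalemate.

stalemate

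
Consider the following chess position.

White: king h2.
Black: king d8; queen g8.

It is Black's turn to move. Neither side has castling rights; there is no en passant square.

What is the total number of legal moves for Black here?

Black to move; king on d8.
In check: no.
Legal moves: Qh8+, Qf8, Qe8, Qh7+, Qg7, Qf7, Qg6, Qe6, Qg5, Qd5, Qg4, Qc4, Qg3+, Qb3, Qg2+, Qa2+, Qg1+, Ke8, Kc8, Ke7, Kd7, Kc7.
Count: 22.

22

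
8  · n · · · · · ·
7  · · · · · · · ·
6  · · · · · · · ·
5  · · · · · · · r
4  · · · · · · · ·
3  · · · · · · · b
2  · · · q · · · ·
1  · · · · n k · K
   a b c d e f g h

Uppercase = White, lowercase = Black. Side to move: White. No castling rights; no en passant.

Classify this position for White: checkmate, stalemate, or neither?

White to move; white king on h1.
In check: no.
King squares — g1: attacked by Kf1; g2: attacked by Ne1; h2: attacked by Qd2.
Legal moves for White: none.
Not in check and no legal moves → stalemate.

stalemate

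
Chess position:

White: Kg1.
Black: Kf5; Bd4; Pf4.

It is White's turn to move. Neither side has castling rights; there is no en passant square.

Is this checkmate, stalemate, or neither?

White to move; white king on g1.
In check: yes, from the black bishop on d4.
Legal moves for White: Kh2, Kg2, Kh1, Kf1.
White is in check but has 4 legal moves → neither.

neither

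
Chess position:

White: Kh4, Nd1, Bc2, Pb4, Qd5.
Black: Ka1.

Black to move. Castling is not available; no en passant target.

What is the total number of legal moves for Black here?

0

Black to move; king on a1.
In check: no.
Legal moves: none.
Count: 0.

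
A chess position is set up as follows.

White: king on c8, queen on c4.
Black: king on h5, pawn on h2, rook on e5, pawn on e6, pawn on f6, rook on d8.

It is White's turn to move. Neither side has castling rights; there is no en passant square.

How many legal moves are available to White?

White to move; king on c8.
In check: yes, from the black rook on d8.
Legal moves: Kxd8, Kc7, Kb7.
Count: 3.

3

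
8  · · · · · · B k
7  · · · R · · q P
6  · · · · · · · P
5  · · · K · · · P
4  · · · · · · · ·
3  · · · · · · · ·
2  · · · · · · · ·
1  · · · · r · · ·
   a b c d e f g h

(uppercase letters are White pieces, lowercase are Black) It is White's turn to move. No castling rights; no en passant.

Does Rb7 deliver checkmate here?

After Rb7: black king on h8; in check: no.
Black is not in check, so this cannot be checkmate.

no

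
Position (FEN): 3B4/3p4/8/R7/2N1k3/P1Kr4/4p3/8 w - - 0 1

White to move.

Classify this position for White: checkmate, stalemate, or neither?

White to move; white king on c3.
In check: yes, from the black rook on d3.
King squares — b2: available; c2: available; d2: attacked by Rd3; b3: attacked by Rd3; d3: attacked by Ke4; b4: available; c4: own knight; d4: attacked by Rd3.
Legal moves for White: Kb4, Kc2, Kb2.
White is in check but has 3 legal moves → neither.

neither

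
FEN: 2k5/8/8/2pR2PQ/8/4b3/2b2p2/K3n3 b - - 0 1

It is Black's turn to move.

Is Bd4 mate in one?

no

After Bd4: white king on a1; in check: yes, from the black bishop on d4.
White has 2 legal replies: Ka2, Rxd4.
In check but a legal move exists → not checkmate.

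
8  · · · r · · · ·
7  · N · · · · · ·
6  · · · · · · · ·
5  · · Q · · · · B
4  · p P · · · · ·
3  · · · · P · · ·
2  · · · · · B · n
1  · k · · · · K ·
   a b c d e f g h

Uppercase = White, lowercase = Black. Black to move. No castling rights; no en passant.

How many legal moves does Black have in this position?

Black to move; king on b1.
In check: no.
Legal moves: Rh8, Rg8+, Rf8, Re8, Rc8, Rb8, Ra8, Rd7, Rd6, Rd5, Rd4, Rd3, Rd2, Rd1+, Ng4, Nf3+, Nf1, Kc2, Kb2, Ka2, Kc1, Ka1, b3.
Count: 23.

23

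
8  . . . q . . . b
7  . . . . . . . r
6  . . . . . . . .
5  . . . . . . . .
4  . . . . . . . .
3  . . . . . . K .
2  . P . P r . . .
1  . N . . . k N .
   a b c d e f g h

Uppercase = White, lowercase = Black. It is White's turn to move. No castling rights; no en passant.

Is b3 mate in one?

After b3: black king on f1; in check: no.
Black is not in check, so this cannot be checkmate.

no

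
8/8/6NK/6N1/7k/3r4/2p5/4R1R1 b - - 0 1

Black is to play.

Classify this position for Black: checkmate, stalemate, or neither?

Black to move; black king on h4.
In check: yes, from the white knight on g6.
King squares — g3: attacked by Rg1; h3: attacked by Ng5; g4: attacked by Rg1; g5: attacked by Rg1; h5: attacked by Kh6.
Legal moves for Black: none.
In check with no legal moves → checkmate.

checkmate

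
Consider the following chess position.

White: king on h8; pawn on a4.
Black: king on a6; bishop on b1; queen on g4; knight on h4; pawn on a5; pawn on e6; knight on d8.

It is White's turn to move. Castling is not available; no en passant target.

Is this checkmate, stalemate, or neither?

stalemate

White to move; white king on h8.
In check: no.
King squares — g7: attacked by Qg4; h7: attacked by Bb1; g8: attacked by Qg4.
Legal moves for White: none.
Not in check and no legal moves → stalemate.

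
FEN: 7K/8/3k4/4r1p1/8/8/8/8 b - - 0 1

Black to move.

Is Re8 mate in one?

After Re8: white king on h8; in check: yes, from the black rook on e8.
White has 2 legal replies: Kh7, Kg7.
In check but a legal move exists → not checkmate.

no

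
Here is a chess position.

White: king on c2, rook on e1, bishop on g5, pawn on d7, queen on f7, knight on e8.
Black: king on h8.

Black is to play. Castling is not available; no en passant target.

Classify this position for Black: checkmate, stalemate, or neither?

stalemate

Black to move; black king on h8.
In check: no.
King squares — g7: attacked by Qf7; h7: attacked by Qf7; g8: attacked by Qf7.
Legal moves for Black: none.
Not in check and no legal moves → stalemate.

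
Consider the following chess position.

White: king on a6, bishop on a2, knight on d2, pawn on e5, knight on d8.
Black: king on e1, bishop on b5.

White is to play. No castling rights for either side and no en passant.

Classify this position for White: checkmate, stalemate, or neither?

neither

White to move; white king on a6.
In check: yes, from the black bishop on b5.
Legal moves for White: Kb7, Ka7, Kb6, Kxb5, Ka5.
White is in check but has 5 legal moves → neither.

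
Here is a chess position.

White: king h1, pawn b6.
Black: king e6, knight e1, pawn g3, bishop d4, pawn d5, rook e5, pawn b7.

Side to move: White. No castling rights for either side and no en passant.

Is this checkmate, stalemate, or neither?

White to move; white king on h1.
In check: no.
King squares — g1: attacked by Bd4; g2: attacked by Ne1; h2: attacked by Pg3.
Legal moves for White: none.
Not in check and no legal moves → stalemate.

stalemate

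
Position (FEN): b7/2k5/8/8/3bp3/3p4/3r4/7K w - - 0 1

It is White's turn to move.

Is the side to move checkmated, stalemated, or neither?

White to move; white king on h1.
In check: no.
King squares — g1: attacked by Bd4; g2: attacked by Rd2; h2: attacked by Rd2.
Legal moves for White: none.
Not in check and no legal moves → stalemate.

stalemate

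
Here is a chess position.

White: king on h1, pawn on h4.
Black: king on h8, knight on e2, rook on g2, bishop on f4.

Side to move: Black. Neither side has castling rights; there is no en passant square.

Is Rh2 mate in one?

yes

After Rh2: white king on h1; in check: yes, from the black rook on h2.
King squares — g1: attacked by Ne2; g2: attacked by Rh2; h2: attacked by Bf4.
White has no legal moves → checkmate.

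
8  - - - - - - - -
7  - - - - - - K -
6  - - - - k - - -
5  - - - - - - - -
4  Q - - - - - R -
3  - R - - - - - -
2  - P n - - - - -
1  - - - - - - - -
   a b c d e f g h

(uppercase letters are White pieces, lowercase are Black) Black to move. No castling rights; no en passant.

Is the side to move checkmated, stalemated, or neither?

Black to move; black king on e6.
In check: no.
Legal moves for Black: Ke7, Kd6, Kf5, Ke5, Kd5, Nd4, Nb4, Ne3, Na3, Ne1, Na1.
Black has 11 legal moves and is not in check → neither.

neither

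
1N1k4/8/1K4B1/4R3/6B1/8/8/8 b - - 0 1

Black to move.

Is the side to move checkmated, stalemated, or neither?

stalemate

Black to move; black king on d8.
In check: no.
King squares — c7: attacked by Kb6; d7: attacked by Bg4; e7: attacked by Re5; c8: attacked by Bg4; e8: attacked by Re5.
Legal moves for Black: none.
Not in check and no legal moves → stalemate.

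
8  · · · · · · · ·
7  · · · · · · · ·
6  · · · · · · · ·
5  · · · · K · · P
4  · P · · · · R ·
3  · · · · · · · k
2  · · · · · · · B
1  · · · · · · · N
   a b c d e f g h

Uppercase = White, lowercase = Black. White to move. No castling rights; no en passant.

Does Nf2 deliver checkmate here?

After Nf2: black king on h3; in check: yes, from the white knight on f2.
Black has 1 legal reply: Kxh2.
In check but a legal move exists → not checkmate.

no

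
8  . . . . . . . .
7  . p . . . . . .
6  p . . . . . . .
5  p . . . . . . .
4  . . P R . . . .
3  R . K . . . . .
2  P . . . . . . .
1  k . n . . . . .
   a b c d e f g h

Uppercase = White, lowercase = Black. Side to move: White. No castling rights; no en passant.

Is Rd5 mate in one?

no

After Rd5: black king on a1; in check: no.
Black is not in check, so this cannot be checkmate.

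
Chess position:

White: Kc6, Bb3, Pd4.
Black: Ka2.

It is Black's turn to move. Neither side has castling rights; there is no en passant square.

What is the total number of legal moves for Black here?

Black to move; king on a2.
In check: yes, from the white bishop on b3.
Legal moves: Kxb3, Ka3, Kb2, Kb1, Ka1.
Count: 5.

5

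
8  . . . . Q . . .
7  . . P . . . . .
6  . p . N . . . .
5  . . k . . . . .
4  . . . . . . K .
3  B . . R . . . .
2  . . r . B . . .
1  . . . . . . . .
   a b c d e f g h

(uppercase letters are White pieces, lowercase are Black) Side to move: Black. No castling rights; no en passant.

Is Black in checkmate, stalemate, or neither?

checkmate

Black to move; black king on c5.
In check: yes, from the white bishop on a3.
King squares — b4: attacked by Ba3; c4: attacked by Nd6; d4: attacked by Rd3; b5: attacked by Nd6; d5: attacked by Rd3; b6: own pawn; c6: attacked by Qe8; d6: attacked by Ba3.
Legal moves for Black: none.
In check with no legal moves → checkmate.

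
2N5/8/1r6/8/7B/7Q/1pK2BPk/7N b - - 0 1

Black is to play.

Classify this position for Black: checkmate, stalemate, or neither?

Black to move; black king on h2.
In check: yes, from the white queen on h3.
King squares — g1: attacked by Bf2; h1: attacked by Qh3; g2: attacked by Qh3; g3: attacked by Nh1; h3: attacked by Pg2.
Legal moves for Black: none.
In check with no legal moves → checkmate.

checkmate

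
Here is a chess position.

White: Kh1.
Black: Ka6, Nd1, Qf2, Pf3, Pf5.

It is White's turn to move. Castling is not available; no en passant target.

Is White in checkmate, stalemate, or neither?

White to move; white king on h1.
In check: no.
King squares — g1: attacked by Qf2; g2: attacked by Qf2; h2: attacked by Qf2.
Legal moves for White: none.
Not in check and no legal moves → stalemate.

stalemate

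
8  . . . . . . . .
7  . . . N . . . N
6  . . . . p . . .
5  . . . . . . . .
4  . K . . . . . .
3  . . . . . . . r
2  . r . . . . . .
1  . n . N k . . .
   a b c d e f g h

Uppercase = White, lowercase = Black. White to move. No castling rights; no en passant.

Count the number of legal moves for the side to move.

White to move; king on b4.
In check: yes, from the black rook on b2.
Legal moves: Kc5, Ka5, Kc4, Ka4, Nxb2.
Count: 5.

5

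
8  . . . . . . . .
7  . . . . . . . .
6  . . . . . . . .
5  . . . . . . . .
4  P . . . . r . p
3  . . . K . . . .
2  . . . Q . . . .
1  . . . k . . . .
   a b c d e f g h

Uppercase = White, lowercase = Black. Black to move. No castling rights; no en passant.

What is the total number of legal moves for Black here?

Black to move; king on d1.
In check: yes, from the white queen on d2.
Legal moves: none.
Count: 0.

0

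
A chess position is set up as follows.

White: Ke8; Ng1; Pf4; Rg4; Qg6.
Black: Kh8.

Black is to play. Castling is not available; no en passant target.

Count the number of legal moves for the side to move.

Black to move; king on h8.
In check: no.
Legal moves: none.
Count: 0.

0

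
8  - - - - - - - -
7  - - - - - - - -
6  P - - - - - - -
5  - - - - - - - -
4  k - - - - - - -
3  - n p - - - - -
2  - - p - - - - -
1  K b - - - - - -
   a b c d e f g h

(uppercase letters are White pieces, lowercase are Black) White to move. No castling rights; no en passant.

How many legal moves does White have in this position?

0

White to move; king on a1.
In check: yes, from the black knight on b3.
Legal moves: none.
Count: 0.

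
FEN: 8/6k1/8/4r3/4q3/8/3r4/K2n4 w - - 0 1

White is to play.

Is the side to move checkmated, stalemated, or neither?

White to move; white king on a1.
In check: no.
King squares — b1: attacked by Qe4; a2: attacked by Rd2; b2: attacked by Nd1.
Legal moves for White: none.
Not in check and no legal moves → stalemate.

stalemate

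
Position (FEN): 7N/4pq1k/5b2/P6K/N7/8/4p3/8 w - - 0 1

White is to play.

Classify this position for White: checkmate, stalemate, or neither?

White to move; white king on h5.
In check: yes, from the black queen on f7.
Legal moves for White: Kg4, Nxf7, Ng6.
White is in check but has 3 legal moves → neither.

neither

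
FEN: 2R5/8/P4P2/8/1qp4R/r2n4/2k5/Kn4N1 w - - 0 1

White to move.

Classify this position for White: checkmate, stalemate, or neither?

White to move; white king on a1.
In check: yes, from the black rook on a3.
King squares — b1: attacked by Kc2; a2: attacked by Ra3; b2: attacked by Kc2.
Legal moves for White: none.
In check with no legal moves → checkmate.

checkmate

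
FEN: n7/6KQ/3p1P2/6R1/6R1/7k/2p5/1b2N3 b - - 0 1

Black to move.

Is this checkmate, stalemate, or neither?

checkmate

Black to move; black king on h3.
In check: yes, from the white queen on h7.
King squares — g2: attacked by Ne1; h2: attacked by Qh7; g3: attacked by Rg4; g4: attacked by Rg5; h4: attacked by Rg4.
Legal moves for Black: none.
In check with no legal moves → checkmate.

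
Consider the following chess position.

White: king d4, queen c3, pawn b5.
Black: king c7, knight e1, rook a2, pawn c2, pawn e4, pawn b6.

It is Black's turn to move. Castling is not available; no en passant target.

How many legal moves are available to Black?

5

Black to move; king on c7.
In check: yes, from the white queen on c3.
Legal moves: Kd8, Kb8, Kd7, Kb7, Kd6.
Count: 5.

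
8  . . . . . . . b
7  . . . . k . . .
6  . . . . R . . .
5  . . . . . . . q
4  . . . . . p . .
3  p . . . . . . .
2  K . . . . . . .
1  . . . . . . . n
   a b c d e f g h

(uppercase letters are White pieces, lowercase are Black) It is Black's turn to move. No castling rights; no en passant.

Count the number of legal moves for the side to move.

Black to move; king on e7.
In check: yes, from the white rook on e6.
Legal moves: Kf8, Kd8, Kf7, Kd7, Kxe6.
Count: 5.

5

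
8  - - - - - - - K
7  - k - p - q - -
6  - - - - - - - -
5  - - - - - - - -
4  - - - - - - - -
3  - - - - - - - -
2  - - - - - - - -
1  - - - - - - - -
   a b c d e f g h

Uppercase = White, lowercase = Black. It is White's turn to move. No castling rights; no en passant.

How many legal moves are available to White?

White to move; king on h8.
In check: no.
Legal moves: none.
Count: 0.

0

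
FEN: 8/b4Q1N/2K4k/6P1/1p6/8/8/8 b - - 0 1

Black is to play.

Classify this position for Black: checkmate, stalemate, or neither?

checkmate

Black to move; black king on h6.
In check: yes, from the white pawn on g5.
King squares — g5: attacked by Nh7; h5: attacked by Qf7; g6: attacked by Qf7; g7: attacked by Qf7; h7: attacked by Qf7.
Legal moves for Black: none.
In check with no legal moves → checkmate.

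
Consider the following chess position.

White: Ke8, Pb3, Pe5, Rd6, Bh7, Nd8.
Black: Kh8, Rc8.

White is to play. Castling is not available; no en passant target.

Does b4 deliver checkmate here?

no

After b4: black king on h8; in check: no.
Black is not in check, so this cannot be checkmate.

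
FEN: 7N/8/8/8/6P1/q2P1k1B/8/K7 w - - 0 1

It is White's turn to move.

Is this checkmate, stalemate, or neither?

neither

White to move; white king on a1.
In check: yes, from the black queen on a3.
King squares — b1: available; a2: attacked by Qa3; b2: attacked by Qa3.
Legal moves for White: Kb1.
White is in check but has 1 legal move → neither.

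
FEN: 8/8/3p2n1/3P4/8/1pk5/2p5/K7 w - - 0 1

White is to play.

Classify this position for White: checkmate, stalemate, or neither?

White to move; white king on a1.
In check: no.
King squares — b1: attacked by Pc2; a2: attacked by Pb3; b2: attacked by Kc3.
Legal moves for White: none.
Not in check and no legal moves → stalemate.

stalemate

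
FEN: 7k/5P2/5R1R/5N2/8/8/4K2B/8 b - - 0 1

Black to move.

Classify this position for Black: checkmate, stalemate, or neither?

checkmate

Black to move; black king on h8.
In check: yes, from the white rook on h6.
King squares — g7: attacked by Nf5; h7: attacked by Rh6; g8: attacked by Pf7.
Legal moves for Black: none.
In check with no legal moves → checkmate.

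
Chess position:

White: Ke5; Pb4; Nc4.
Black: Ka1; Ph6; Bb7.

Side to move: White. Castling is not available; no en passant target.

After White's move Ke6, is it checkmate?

no

After Ke6: black king on a1; in check: no.
Black is not in check, so this cannot be checkmate.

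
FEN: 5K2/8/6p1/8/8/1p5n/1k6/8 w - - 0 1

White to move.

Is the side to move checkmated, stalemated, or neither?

White to move; white king on f8.
In check: no.
Legal moves for White: Kg8, Ke8, Kg7, Kf7, Ke7.
White has 5 legal moves and is not in check → neither.

neither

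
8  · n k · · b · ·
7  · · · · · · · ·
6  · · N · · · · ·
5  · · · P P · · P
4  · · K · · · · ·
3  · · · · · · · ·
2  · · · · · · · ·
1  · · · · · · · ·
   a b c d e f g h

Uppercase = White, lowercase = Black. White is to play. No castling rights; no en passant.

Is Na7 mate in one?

After Na7: black king on c8; in check: yes, from the white knight on a7.
Black has 4 legal replies: Kd8, Kd7, Kc7, Kb7.
In check but a legal move exists → not checkmate.

no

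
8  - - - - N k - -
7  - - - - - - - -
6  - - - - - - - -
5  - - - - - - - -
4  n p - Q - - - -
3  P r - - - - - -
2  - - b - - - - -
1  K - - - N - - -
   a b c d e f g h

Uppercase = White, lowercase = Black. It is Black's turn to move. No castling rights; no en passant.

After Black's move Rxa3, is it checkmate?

After Rxa3: white king on a1; in check: yes, from the black rook on a3.
King squares — b1: attacked by Bc2; a2: attacked by Ra3; b2: attacked by Na4.
White has no legal moves → checkmate.

yes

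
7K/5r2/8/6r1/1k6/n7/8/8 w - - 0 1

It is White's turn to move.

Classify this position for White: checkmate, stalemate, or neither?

White to move; white king on h8.
In check: no.
King squares — g7: attacked by Rg5; h7: attacked by Rf7; g8: attacked by Rg5.
Legal moves for White: none.
Not in check and no legal moves → stalemate.

stalemate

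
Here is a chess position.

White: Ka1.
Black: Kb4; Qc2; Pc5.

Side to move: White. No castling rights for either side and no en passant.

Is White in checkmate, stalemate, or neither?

stalemate

White to move; white king on a1.
In check: no.
King squares — b1: attacked by Qc2; a2: attacked by Qc2; b2: attacked by Qc2.
Legal moves for White: none.
Not in check and no legal moves → stalemate.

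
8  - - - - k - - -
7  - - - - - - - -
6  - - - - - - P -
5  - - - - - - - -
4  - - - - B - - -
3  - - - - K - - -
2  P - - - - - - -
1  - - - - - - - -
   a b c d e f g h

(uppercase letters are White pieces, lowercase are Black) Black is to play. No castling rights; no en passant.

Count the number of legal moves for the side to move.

4

Black to move; king on e8.
In check: no.
Legal moves: Kf8, Kd8, Ke7, Kd7.
Count: 4.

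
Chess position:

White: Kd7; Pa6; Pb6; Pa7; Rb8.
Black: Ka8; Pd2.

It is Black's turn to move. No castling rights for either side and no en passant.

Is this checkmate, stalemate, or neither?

checkmate

Black to move; black king on a8.
In check: yes, from the white rook on b8.
King squares — a7: attacked by Pb6; b7: attacked by Pa6; b8: attacked by Pa7.
Legal moves for Black: none.
In check with no legal moves → checkmate.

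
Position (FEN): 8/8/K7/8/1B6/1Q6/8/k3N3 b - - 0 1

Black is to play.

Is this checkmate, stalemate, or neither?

stalemate

Black to move; black king on a1.
In check: no.
King squares — b1: attacked by Qb3; a2: attacked by Qb3; b2: attacked by Qb3.
Legal moves for Black: none.
Not in check and no legal moves → stalemate.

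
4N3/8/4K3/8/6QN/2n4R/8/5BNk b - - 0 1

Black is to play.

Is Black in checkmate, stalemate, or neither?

Black to move; black king on h1.
In check: yes, from the white rook on h3.
King squares — g1: attacked by Qg4; g2: attacked by Bf1; h2: attacked by Rh3.
Legal moves for Black: none.
In check with no legal moves → checkmate.

checkmate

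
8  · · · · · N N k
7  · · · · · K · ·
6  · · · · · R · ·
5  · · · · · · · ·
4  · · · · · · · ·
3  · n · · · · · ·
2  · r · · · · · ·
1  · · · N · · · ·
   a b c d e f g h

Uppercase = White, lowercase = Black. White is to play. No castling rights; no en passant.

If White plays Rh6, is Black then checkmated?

After Rh6: black king on h8; in check: yes, from the white rook on h6.
King squares — g7: attacked by Kf7; h7: attacked by Rh6; g8: attacked by Kf7.
Black has no legal moves → checkmate.

yes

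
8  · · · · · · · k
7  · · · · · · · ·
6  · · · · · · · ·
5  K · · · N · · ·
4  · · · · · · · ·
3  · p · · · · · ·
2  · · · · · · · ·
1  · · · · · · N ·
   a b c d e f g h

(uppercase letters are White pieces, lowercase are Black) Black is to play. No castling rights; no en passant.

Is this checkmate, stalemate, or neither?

Black to move; black king on h8.
In check: no.
Legal moves for Black: Kg8, Kh7, Kg7, b2.
Black has 4 legal moves and is not in check → neither.

neither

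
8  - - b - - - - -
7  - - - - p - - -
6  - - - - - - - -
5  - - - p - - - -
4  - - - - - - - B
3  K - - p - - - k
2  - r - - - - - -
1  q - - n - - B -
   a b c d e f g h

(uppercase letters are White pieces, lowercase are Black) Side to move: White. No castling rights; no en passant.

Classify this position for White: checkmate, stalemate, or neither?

checkmate

White to move; white king on a3.
In check: yes, from the black queen on a1.
King squares — a2: attacked by Qa1; b2: attacked by Qa1; b3: attacked by Rb2; a4: attacked by Qa1; b4: attacked by Rb2.
Legal moves for White: none.
In check with no legal moves → checkmate.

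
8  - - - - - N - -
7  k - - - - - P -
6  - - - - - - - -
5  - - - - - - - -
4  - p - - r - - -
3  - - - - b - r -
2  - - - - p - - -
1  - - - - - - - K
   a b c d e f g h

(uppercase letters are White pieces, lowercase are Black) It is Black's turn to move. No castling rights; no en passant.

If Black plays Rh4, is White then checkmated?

After Rh4: white king on h1; in check: yes, from the black rook on h4.
King squares — g1: attacked by Be3; g2: attacked by Rg3; h2: attacked by Rh4.
White has no legal moves → checkmate.

yes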